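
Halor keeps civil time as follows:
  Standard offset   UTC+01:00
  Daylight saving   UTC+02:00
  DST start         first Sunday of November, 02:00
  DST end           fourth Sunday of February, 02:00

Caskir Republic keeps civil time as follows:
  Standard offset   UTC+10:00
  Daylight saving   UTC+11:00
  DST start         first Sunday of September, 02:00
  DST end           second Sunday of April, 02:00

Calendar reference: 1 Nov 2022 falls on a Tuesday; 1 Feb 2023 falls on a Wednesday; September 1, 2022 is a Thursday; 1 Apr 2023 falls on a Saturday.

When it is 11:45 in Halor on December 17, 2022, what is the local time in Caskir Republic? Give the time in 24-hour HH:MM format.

1 November 2022 is a Tuesday, so the first Sunday is November 6.
1 February 2023 is a Wednesday, so the first Sunday is February 5 and the fourth is February 26.
December 17, 2022 lies within the daylight-saving period (6 November 2022 – 26 February 2023), so Halor is on daylight time, UTC+02:00.
11:45 Halor − 2h = 09:45 UTC.
1 September 2022 is a Thursday, so the first Sunday is September 4.
1 April 2023 is a Saturday, so the first Sunday is April 2 and the second is April 9.
At the standard offset (UTC+10:00), 09:45 UTC + 10h = 19:45 Caskir Republic standard time.
The standard-time date in Caskir Republic, December 17, 2022, lies within the daylight-saving period (4 September 2022 – 9 April 2023), so Caskir Republic is on daylight time, UTC+11:00.
09:45 UTC + 11h = 20:45 Caskir Republic.

20:45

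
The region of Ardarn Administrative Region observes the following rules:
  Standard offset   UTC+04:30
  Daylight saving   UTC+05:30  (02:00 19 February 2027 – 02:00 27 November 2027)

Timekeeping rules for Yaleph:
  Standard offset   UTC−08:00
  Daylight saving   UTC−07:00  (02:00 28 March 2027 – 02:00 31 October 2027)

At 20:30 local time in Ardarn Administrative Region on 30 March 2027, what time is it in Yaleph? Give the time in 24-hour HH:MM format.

08:00

30 March 2027 lies within the daylight-saving period (19 February – 27 November), so Ardarn Administrative Region is on daylight time, UTC+05:30.
20:30 Ardarn Administrative Region − 5h30m = 15:00 UTC.
At the standard offset (UTC−08:00), 15:00 UTC − 8h = 07:00 Yaleph standard time.
Daylight saving runs 28 March – 31 October; the standard-time date in Yaleph, 30 March 2027, is inside that window, so Yaleph is at UTC−07:00.
15:00 UTC − 7h = 08:00 Yaleph.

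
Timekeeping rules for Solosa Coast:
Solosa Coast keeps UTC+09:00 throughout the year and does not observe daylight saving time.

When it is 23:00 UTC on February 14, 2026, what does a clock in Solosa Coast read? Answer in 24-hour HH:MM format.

Solosa Coast has no daylight saving, so its offset is UTC+09:00 year-round.
23:00 UTC + 9h = 08:00 local (rolling into the next day, 15 February 2026).

08:00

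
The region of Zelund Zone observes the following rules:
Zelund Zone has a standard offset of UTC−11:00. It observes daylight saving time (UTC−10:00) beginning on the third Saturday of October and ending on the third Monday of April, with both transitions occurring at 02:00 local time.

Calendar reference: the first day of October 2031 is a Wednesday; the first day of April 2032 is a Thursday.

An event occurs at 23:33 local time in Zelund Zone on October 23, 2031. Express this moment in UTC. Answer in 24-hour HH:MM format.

09:33

1 October 2031 is a Wednesday, so the first Saturday is October 4 and the third is October 18.
1 April 2032 is a Thursday, so the first Monday is April 5 and the third is April 19.
October 23, 2031 falls between 18 October 2031 and 19 April 2032, so daylight saving is in effect and Zelund Zone is at UTC−10:00.
23:33 local + 10h = 09:33 UTC (rolling into the next day, 24 October 2031).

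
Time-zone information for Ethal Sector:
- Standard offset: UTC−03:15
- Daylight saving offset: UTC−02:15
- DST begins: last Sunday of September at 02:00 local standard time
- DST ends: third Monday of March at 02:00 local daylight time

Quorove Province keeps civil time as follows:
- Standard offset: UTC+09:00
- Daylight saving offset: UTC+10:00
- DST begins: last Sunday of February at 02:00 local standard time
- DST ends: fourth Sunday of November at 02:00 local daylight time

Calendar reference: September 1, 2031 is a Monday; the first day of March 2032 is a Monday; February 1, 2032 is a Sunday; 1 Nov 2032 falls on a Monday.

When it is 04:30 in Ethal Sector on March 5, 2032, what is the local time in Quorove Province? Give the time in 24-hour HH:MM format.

1 September 2031 is a Monday, so Sundays fall on 7, 14, 21, 28; the last is September 28.
1 March 2032 is a Monday, so the first Monday is March 1 and the third is March 15.
March 5, 2032 lies within the daylight-saving period (28 September 2031 – 15 March 2032), so Ethal Sector is on daylight time, UTC−02:15.
04:30 Ethal Sector + 2h15m = 06:45 UTC.
1 February 2032 is a Sunday, so Sundays fall on 1, 8, 15, 22, 29; the last is February 29.
1 November 2032 is a Monday, so the first Sunday is November 7 and the fourth is November 28.
At the standard offset (UTC+09:00), 06:45 UTC + 9h = 15:45 Quorove Province standard time.
The standard-time date in Quorove Province, March 5, 2032, falls between 29 February and 28 November, so daylight saving is in effect and Quorove Province is at UTC+10:00.
06:45 UTC + 10h = 16:45 Quorove Province.

16:45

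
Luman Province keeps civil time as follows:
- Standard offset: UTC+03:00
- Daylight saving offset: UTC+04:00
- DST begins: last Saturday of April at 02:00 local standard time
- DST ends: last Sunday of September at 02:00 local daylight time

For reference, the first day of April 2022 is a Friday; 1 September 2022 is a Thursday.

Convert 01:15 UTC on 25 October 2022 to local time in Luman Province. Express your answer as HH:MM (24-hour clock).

1 April 2022 is a Friday, so Saturdays fall on 2, 9, 16, 23, 30; the last is April 30.
1 September 2022 is a Thursday, so Sundays fall on 4, 11, 18, 25; the last is September 25.
At the standard offset (UTC+03:00), 01:15 UTC + 3h = 04:15 Luman Province standard time.
The standard-time date in Luman Province, 25 October 2022, is outside the daylight-saving period (30 April – 25 September), so Luman Province is on standard time, UTC+03:00.
01:15 UTC + 3h = 04:15 local.

04:15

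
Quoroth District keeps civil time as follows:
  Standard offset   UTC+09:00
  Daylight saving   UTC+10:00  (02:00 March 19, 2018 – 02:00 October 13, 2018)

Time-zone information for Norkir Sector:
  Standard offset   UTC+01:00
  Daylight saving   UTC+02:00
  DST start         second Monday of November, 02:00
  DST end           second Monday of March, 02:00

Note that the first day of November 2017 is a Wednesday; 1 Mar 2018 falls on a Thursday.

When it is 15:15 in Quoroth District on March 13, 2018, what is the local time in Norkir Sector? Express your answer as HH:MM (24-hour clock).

Daylight saving runs 19 March – 13 October; March 13, 2018 is outside that window, so Quoroth District is on standard time at UTC+09:00.
15:15 Quoroth District − 9h = 06:15 UTC.
1 November 2017 is a Wednesday, so the first Monday is November 6 and the second is November 13.
1 March 2018 is a Thursday, so the first Monday is March 5 and the second is March 12.
At the standard offset (UTC+01:00), 06:15 UTC + 1h = 07:15 Norkir Sector standard time.
Daylight saving runs 13 November 2017 – 12 March 2018; the standard-time date in Norkir Sector, March 13, 2018, is outside that window, so Norkir Sector is on standard time at UTC+01:00.
06:15 UTC + 1h = 07:15 Norkir Sector.

07:15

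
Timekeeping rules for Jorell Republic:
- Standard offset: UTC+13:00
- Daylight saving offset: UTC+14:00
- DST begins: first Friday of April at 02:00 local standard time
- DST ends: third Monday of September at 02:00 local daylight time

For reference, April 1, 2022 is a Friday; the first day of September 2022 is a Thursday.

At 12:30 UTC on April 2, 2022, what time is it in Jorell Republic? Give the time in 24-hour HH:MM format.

02:30

1 April 2022 is a Friday, so the first Friday is April 1.
1 September 2022 is a Thursday, so the first Monday is September 5 and the third is September 19.
At the standard offset (UTC+13:00), 12:30 UTC + 13h = 01:30 Jorell Republic standard time (rolling into the next day, 3 April 2022).
The standard-time date in Jorell Republic, April 3, 2022, falls between 1 April and 19 September, so daylight saving is in effect and Jorell Republic is at UTC+14:00.
12:30 UTC + 14h = 02:30 local (rolling into the next day, 3 April 2022).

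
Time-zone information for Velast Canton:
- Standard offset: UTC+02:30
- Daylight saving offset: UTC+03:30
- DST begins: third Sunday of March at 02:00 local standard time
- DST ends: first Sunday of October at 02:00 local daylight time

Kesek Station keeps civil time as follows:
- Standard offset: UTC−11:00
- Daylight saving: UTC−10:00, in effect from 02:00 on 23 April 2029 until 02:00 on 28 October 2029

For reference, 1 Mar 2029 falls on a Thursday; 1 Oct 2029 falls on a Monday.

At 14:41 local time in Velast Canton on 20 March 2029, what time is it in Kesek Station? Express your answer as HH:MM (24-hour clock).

00:11

1 March 2029 is a Thursday, so the first Sunday is March 4 and the third is March 18.
1 October 2029 is a Monday, so the first Sunday is October 7.
Daylight saving runs 18 March – 7 October; 20 March 2029 is inside that window, so Velast Canton is at UTC+03:30.
14:41 Velast Canton − 3h30m = 11:11 UTC.
At the standard offset (UTC−11:00), 11:11 UTC − 11h = 00:11 Kesek Station standard time.
Daylight saving runs 23 April – 28 October; the standard-time date in Kesek Station, 20 March 2029, is outside that window, so Kesek Station is on standard time at UTC−11:00.
11:11 UTC − 11h = 00:11 Kesek Station.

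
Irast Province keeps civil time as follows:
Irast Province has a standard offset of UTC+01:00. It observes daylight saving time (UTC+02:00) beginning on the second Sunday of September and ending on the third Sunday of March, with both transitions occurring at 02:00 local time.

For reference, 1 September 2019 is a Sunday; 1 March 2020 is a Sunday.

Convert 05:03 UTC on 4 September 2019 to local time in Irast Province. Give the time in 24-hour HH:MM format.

1 September 2019 is a Sunday, so the first Sunday is September 1 and the second is September 8.
1 March 2020 is a Sunday, so the first Sunday is March 1 and the third is March 15.
At the standard offset (UTC+01:00), 05:03 UTC + 1h = 06:03 Irast Province standard time.
The standard-time date in Irast Province, 4 September 2019, does not fall between 8 September 2019 and 15 March 2020, so daylight saving is not in effect and Irast Province is at UTC+01:00.
05:03 UTC + 1h = 06:03 local.

06:03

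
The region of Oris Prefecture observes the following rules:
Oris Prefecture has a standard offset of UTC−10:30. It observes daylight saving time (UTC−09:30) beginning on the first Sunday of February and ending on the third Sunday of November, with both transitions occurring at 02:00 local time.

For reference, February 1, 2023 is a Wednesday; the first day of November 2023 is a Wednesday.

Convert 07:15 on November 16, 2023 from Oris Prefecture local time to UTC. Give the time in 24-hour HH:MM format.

16:45

1 February 2023 is a Wednesday, so the first Sunday is February 5.
1 November 2023 is a Wednesday, so the first Sunday is November 5 and the third is November 19.
Daylight saving runs 5 February – 19 November; November 16, 2023 is inside that window, so Oris Prefecture is at UTC−09:30.
07:15 local + 9h30m = 16:45 UTC.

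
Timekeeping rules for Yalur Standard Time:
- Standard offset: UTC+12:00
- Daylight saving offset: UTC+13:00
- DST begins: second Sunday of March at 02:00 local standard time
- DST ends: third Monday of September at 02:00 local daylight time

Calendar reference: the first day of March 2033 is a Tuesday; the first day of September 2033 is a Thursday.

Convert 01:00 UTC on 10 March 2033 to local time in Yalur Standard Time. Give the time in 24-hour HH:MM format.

1 March 2033 is a Tuesday, so the first Sunday is March 6 and the second is March 13.
1 September 2033 is a Thursday, so the first Monday is September 5 and the third is September 19.
At the standard offset (UTC+12:00), 01:00 UTC + 12h = 13:00 Yalur Standard Time standard time.
The standard-time date in Yalur Standard Time, 10 March 2033, is outside the daylight-saving period (13 March – 19 September), so Yalur Standard Time is on standard time, UTC+12:00.
01:00 UTC + 12h = 13:00 local.

13:00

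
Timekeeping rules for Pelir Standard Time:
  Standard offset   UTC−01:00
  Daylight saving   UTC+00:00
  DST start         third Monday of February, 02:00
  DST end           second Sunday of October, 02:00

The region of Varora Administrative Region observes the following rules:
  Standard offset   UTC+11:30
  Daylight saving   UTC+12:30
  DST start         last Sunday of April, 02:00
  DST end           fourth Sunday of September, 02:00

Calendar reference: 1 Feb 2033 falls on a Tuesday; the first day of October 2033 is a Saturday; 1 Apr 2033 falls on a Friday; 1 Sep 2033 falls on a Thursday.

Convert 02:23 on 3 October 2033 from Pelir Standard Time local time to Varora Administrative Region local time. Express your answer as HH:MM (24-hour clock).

1 February 2033 is a Tuesday, so the first Monday is February 7 and the third is February 21.
1 October 2033 is a Saturday, so the first Sunday is October 2 and the second is October 9.
3 October 2033 falls between 21 February and 9 October, so daylight saving is in effect and Pelir Standard Time is at UTC+00:00.
02:23 Pelir Standard Time − 0h = 02:23 UTC.
1 April 2033 is a Friday, so Sundays fall on 3, 10, 17, 24; the last is April 24.
1 September 2033 is a Thursday, so the first Sunday is September 4 and the fourth is September 25.
At the standard offset (UTC+11:30), 02:23 UTC + 11h30m = 13:53 Varora Administrative Region standard time.
The standard-time date in Varora Administrative Region, 3 October 2033, does not fall between 24 April and 25 September, so daylight saving is not in effect and Varora Administrative Region is at UTC+11:30.
02:23 UTC + 11h30m = 13:53 Varora Administrative Region.

13:53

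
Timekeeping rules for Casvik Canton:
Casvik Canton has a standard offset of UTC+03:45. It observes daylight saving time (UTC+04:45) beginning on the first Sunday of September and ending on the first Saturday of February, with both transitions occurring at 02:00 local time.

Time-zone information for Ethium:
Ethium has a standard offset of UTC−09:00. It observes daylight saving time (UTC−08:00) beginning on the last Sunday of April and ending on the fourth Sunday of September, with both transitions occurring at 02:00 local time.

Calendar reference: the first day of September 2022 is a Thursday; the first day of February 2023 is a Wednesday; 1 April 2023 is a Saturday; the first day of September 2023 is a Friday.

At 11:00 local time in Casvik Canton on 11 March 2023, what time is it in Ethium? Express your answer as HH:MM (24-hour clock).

22:15

1 September 2022 is a Thursday, so the first Sunday is September 4.
1 February 2023 is a Wednesday, so the first Saturday is February 4.
11 March 2023 is outside the daylight-saving period (4 September 2022 – 4 February 2023), so Casvik Canton is on standard time, UTC+03:45.
11:00 Casvik Canton − 3h45m = 07:15 UTC.
1 April 2023 is a Saturday, so Sundays fall on 2, 9, 16, 23, 30; the last is April 30.
1 September 2023 is a Friday, so the first Sunday is September 3 and the fourth is September 24.
At the standard offset (UTC−09:00), 07:15 UTC − 9h = 22:15 Ethium standard time (rolling into the previous day, 10 March 2023).
Daylight saving runs 30 April – 24 September; the standard-time date in Ethium, 10 March 2023, is outside that window, so Ethium is on standard time at UTC−09:00.
07:15 UTC − 9h = 22:15 Ethium (rolling into the previous day, 10 March 2023).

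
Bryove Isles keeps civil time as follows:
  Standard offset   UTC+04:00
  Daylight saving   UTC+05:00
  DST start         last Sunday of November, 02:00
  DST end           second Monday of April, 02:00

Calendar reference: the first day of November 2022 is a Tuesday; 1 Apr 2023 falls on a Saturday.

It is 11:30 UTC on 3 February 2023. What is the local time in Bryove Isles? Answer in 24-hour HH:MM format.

1 November 2022 is a Tuesday, so Sundays fall on 6, 13, 20, 27; the last is November 27.
1 April 2023 is a Saturday, so the first Monday is April 3 and the second is April 10.
At the standard offset (UTC+04:00), 11:30 UTC + 4h = 15:30 Bryove Isles standard time.
The standard-time date in Bryove Isles, 3 February 2023, falls between 27 November 2022 and 10 April 2023, so daylight saving is in effect and Bryove Isles is at UTC+05:00.
11:30 UTC + 5h = 16:30 local.

16:30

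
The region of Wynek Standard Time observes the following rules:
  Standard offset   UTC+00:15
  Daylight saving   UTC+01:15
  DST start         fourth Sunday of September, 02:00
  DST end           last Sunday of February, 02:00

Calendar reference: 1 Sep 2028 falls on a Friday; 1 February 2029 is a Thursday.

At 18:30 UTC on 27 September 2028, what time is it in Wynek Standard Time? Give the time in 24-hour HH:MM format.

1 September 2028 is a Friday, so the first Sunday is September 3 and the fourth is September 24.
1 February 2029 is a Thursday, so Sundays fall on 4, 11, 18, 25; the last is February 25.
At the standard offset (UTC+00:15), 18:30 UTC + 0h15m = 18:45 Wynek Standard Time standard time.
The standard-time date in Wynek Standard Time, 27 September 2028, falls between 24 September 2028 and 25 February 2029, so daylight saving is in effect and Wynek Standard Time is at UTC+01:15.
18:30 UTC + 1h15m = 19:45 local.

19:45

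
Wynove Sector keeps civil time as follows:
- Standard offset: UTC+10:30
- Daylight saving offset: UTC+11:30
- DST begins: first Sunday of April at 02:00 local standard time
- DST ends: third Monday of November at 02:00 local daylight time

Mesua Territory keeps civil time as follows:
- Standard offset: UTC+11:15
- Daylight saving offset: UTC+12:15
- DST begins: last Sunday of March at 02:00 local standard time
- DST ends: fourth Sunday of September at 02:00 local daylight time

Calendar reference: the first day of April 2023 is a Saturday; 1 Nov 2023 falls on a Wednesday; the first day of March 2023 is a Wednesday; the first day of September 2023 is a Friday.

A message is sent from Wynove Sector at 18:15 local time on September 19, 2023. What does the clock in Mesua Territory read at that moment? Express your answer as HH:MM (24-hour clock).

19:00

1 April 2023 is a Saturday, so the first Sunday is April 2.
1 November 2023 is a Wednesday, so the first Monday is November 6 and the third is November 20.
September 19, 2023 lies within the daylight-saving period (2 April – 20 November), so Wynove Sector is on daylight time, UTC+11:30.
18:15 Wynove Sector − 11h30m = 06:45 UTC.
1 March 2023 is a Wednesday, so Sundays fall on 5, 12, 19, 26; the last is March 26.
1 September 2023 is a Friday, so the first Sunday is September 3 and the fourth is September 24.
At the standard offset (UTC+11:15), 06:45 UTC + 11h15m = 18:00 Mesua Territory standard time.
Daylight saving runs 26 March – 24 September; the standard-time date in Mesua Territory, September 19, 2023, is inside that window, so Mesua Territory is at UTC+12:15.
06:45 UTC + 12h15m = 19:00 Mesua Territory.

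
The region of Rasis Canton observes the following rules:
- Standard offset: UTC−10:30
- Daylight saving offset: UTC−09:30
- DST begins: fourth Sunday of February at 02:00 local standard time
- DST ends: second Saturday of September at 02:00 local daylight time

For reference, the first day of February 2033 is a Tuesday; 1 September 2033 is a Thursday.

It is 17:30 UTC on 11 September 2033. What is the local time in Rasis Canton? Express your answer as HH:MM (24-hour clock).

1 February 2033 is a Tuesday, so the first Sunday is February 6 and the fourth is February 27.
1 September 2033 is a Thursday, so the first Saturday is September 3 and the second is September 10.
At the standard offset (UTC−10:30), 17:30 UTC − 10h30m = 07:00 Rasis Canton standard time.
The standard-time date in Rasis Canton, 11 September 2033, is outside the daylight-saving period (27 February – 10 September), so Rasis Canton is on standard time, UTC−10:30.
17:30 UTC − 10h30m = 07:00 local.

07:00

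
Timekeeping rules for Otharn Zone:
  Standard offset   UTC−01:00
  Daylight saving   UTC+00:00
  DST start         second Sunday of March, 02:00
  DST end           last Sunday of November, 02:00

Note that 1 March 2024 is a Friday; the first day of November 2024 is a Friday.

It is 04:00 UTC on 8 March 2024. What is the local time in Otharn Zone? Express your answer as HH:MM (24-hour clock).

03:00

1 March 2024 is a Friday, so the first Sunday is March 3 and the second is March 10.
1 November 2024 is a Friday, so Sundays fall on 3, 10, 17, 24; the last is November 24.
At the standard offset (UTC−01:00), 04:00 UTC − 1h = 03:00 Otharn Zone standard time.
Daylight saving runs 10 March – 24 November; the standard-time date in Otharn Zone, 8 March 2024, is outside that window, so Otharn Zone is on standard time at UTC−01:00.
04:00 UTC − 1h = 03:00 local.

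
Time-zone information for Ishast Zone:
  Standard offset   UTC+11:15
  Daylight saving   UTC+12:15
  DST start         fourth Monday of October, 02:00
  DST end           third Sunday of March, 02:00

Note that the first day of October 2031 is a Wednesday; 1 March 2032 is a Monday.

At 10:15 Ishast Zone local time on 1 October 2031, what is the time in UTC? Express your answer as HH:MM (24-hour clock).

23:00

1 October 2031 is a Wednesday, so the first Monday is October 6 and the fourth is October 27.
1 March 2032 is a Monday, so the first Sunday is March 7 and the third is March 21.
Daylight saving runs 27 October 2031 – 21 March 2032; 1 October 2031 is outside that window, so Ishast Zone is on standard time at UTC+11:15.
10:15 local − 11h15m = 23:00 UTC (rolling into the previous day, 30 September 2031).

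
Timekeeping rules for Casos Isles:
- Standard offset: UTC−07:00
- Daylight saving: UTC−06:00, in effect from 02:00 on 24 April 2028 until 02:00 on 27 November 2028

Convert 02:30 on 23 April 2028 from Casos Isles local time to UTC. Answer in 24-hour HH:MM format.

Daylight saving runs 24 April – 27 November; 23 April 2028 is outside that window, so Casos Isles is on standard time at UTC−07:00.
02:30 local + 7h = 09:30 UTC.

09:30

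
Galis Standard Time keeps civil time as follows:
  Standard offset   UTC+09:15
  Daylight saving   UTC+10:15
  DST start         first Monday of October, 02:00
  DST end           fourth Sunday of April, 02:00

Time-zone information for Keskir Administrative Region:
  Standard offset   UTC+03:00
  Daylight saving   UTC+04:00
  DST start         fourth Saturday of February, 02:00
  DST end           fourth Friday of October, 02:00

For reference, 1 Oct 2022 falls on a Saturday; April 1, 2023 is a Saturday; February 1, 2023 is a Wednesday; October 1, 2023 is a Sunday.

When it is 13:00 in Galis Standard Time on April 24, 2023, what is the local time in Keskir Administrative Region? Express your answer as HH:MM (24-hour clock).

07:45

1 October 2022 is a Saturday, so the first Monday is October 3.
1 April 2023 is a Saturday, so the first Sunday is April 2 and the fourth is April 23.
Daylight saving runs 3 October 2022 – 23 April 2023; April 24, 2023 is outside that window, so Galis Standard Time is on standard time at UTC+09:15.
13:00 Galis Standard Time − 9h15m = 03:45 UTC.
1 February 2023 is a Wednesday, so the first Saturday is February 4 and the fourth is February 25.
1 October 2023 is a Sunday, so the first Friday is October 6 and the fourth is October 27.
At the standard offset (UTC+03:00), 03:45 UTC + 3h = 06:45 Keskir Administrative Region standard time.
Daylight saving runs 25 February – 27 October; the standard-time date in Keskir Administrative Region, April 24, 2023, is inside that window, so Keskir Administrative Region is at UTC+04:00.
03:45 UTC + 4h = 07:45 Keskir Administrative Region.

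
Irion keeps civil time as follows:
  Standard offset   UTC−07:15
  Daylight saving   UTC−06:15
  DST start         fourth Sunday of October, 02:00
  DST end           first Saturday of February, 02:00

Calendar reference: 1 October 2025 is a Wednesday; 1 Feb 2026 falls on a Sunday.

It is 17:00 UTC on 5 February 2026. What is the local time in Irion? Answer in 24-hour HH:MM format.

10:45

1 October 2025 is a Wednesday, so the first Sunday is October 5 and the fourth is October 26.
1 February 2026 is a Sunday, so the first Saturday is February 7.
At the standard offset (UTC−07:15), 17:00 UTC − 7h15m = 09:45 Irion standard time.
The standard-time date in Irion, 5 February 2026, lies within the daylight-saving period (26 October 2025 – 7 February 2026), so Irion is on daylight time, UTC−06:15.
17:00 UTC − 6h15m = 10:45 local.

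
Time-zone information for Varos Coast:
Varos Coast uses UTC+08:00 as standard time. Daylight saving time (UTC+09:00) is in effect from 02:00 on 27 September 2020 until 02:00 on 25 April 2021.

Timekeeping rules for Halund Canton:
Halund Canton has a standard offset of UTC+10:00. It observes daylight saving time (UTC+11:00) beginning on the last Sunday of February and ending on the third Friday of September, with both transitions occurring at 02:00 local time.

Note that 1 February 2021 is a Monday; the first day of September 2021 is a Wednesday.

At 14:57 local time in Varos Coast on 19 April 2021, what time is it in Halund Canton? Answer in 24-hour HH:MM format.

16:57

19 April 2021 falls between 27 September 2020 and 25 April 2021, so daylight saving is in effect and Varos Coast is at UTC+09:00.
14:57 Varos Coast − 9h = 05:57 UTC.
1 February 2021 is a Monday, so Sundays fall on 7, 14, 21, 28; the last is February 28.
1 September 2021 is a Wednesday, so the first Friday is September 3 and the third is September 17.
At the standard offset (UTC+10:00), 05:57 UTC + 10h = 15:57 Halund Canton standard time.
The standard-time date in Halund Canton, 19 April 2021, lies within the daylight-saving period (28 February – 17 September), so Halund Canton is on daylight time, UTC+11:00.
05:57 UTC + 11h = 16:57 Halund Canton.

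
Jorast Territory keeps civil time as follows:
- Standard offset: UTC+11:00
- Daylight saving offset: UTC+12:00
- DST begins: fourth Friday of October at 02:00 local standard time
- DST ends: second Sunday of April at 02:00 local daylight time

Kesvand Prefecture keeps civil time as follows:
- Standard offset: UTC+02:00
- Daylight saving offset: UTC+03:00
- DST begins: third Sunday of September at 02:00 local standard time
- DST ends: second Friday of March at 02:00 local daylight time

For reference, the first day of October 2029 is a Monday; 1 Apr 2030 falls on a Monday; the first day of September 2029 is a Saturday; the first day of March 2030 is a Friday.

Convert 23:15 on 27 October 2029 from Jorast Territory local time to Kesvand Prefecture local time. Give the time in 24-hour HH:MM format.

1 October 2029 is a Monday, so the first Friday is October 5 and the fourth is October 26.
1 April 2030 is a Monday, so the first Sunday is April 7 and the second is April 14.
27 October 2029 lies within the daylight-saving period (26 October 2029 – 14 April 2030), so Jorast Territory is on daylight time, UTC+12:00.
23:15 Jorast Territory − 12h = 11:15 UTC.
1 September 2029 is a Saturday, so the first Sunday is September 2 and the third is September 16.
1 March 2030 is a Friday, so the first Friday is March 1 and the second is March 8.
At the standard offset (UTC+02:00), 11:15 UTC + 2h = 13:15 Kesvand Prefecture standard time.
The standard-time date in Kesvand Prefecture, 27 October 2029, falls between 16 September 2029 and 8 March 2030, so daylight saving is in effect and Kesvand Prefecture is at UTC+03:00.
11:15 UTC + 3h = 14:15 Kesvand Prefecture.

14:15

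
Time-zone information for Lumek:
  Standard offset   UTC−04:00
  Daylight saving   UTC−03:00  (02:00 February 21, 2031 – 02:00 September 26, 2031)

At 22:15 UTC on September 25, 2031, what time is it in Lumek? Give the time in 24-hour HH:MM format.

19:15

At the standard offset (UTC−04:00), 22:15 UTC − 4h = 18:15 Lumek standard time.
The standard-time date in Lumek, September 25, 2031, lies within the daylight-saving period (21 February – 26 September), so Lumek is on daylight time, UTC−03:00.
22:15 UTC − 3h = 19:15 local.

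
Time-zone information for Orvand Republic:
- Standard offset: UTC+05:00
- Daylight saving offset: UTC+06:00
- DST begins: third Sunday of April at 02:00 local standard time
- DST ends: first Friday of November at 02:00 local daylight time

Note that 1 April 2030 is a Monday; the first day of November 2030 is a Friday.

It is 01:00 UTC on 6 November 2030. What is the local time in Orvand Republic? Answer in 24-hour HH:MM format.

06:00

1 April 2030 is a Monday, so the first Sunday is April 7 and the third is April 21.
1 November 2030 is a Friday, so the first Friday is November 1.
At the standard offset (UTC+05:00), 01:00 UTC + 5h = 06:00 Orvand Republic standard time.
Daylight saving runs 21 April – 1 November; the standard-time date in Orvand Republic, 6 November 2030, is outside that window, so Orvand Republic is on standard time at UTC+05:00.
01:00 UTC + 5h = 06:00 local.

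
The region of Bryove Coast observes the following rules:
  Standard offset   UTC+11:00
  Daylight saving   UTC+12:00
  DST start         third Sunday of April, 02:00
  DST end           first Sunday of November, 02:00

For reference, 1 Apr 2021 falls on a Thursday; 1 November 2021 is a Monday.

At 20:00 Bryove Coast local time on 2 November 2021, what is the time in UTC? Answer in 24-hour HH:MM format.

1 April 2021 is a Thursday, so the first Sunday is April 4 and the third is April 18.
1 November 2021 is a Monday, so the first Sunday is November 7.
2 November 2021 falls between 18 April and 7 November, so daylight saving is in effect and Bryove Coast is at UTC+12:00.
20:00 local − 12h = 08:00 UTC.

08:00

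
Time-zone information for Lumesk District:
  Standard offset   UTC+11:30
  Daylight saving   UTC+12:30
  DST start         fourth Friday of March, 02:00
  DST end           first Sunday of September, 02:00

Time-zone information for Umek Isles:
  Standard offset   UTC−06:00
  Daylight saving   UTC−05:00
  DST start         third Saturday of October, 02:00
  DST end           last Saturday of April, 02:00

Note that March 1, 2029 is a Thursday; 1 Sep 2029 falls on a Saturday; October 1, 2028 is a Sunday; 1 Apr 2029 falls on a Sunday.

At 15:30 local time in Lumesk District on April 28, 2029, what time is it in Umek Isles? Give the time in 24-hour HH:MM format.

1 March 2029 is a Thursday, so the first Friday is March 2 and the fourth is March 23.
1 September 2029 is a Saturday, so the first Sunday is September 2.
April 28, 2029 lies within the daylight-saving period (23 March – 2 September), so Lumesk District is on daylight time, UTC+12:30.
15:30 Lumesk District − 12h30m = 03:00 UTC.
1 October 2028 is a Sunday, so the first Saturday is October 7 and the third is October 21.
1 April 2029 is a Sunday, so Saturdays fall on 7, 14, 21, 28; the last is April 28.
At the standard offset (UTC−06:00), 03:00 UTC − 6h = 21:00 Umek Isles standard time (rolling into the previous day, 27 April 2029).
Daylight saving runs 21 October 2028 – 28 April 2029; the standard-time date in Umek Isles, April 27, 2029, is inside that window, so Umek Isles is at UTC−05:00.
03:00 UTC − 5h = 22:00 Umek Isles (rolling into the previous day, 27 April 2029).

22:00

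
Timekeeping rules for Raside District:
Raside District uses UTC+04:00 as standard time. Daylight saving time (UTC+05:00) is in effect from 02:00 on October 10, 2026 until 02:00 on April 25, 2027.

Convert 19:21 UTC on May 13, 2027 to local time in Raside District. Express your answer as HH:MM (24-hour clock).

23:21

At the standard offset (UTC+04:00), 19:21 UTC + 4h = 23:21 Raside District standard time.
The standard-time date in Raside District, May 13, 2027, is outside the daylight-saving period (10 October 2026 – 25 April 2027), so Raside District is on standard time, UTC+04:00.
19:21 UTC + 4h = 23:21 local.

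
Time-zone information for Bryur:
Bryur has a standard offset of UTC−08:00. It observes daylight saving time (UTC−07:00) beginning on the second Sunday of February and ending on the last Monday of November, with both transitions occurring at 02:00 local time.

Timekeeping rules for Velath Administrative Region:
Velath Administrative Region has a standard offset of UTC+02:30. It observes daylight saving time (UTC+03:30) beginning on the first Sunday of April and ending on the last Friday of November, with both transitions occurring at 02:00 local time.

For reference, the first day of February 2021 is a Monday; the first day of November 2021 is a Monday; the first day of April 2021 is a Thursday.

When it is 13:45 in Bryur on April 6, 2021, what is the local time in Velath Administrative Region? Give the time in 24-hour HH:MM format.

00:15

1 February 2021 is a Monday, so the first Sunday is February 7 and the second is February 14.
1 November 2021 is a Monday, so Mondays fall on 1, 8, 15, 22, 29; the last is November 29.
April 6, 2021 lies within the daylight-saving period (14 February – 29 November), so Bryur is on daylight time, UTC−07:00.
13:45 Bryur + 7h = 20:45 UTC.
1 April 2021 is a Thursday, so the first Sunday is April 4.
1 November 2021 is a Monday, so Fridays fall on 5, 12, 19, 26; the last is November 26.
At the standard offset (UTC+02:30), 20:45 UTC + 2h30m = 23:15 Velath Administrative Region standard time.
The standard-time date in Velath Administrative Region, April 6, 2021, falls between 4 April and 26 November, so daylight saving is in effect and Velath Administrative Region is at UTC+03:30.
20:45 UTC + 3h30m = 00:15 Velath Administrative Region (rolling into the next day, 7 April 2021).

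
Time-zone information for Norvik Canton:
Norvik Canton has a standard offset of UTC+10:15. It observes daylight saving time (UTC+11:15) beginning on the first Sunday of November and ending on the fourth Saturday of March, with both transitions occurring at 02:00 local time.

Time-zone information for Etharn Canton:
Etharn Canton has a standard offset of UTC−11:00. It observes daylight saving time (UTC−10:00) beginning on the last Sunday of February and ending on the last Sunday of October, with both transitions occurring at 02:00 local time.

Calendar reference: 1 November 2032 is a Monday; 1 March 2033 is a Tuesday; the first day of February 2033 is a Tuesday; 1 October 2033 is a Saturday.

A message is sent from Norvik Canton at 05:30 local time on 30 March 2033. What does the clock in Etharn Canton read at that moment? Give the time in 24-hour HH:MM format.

1 November 2032 is a Monday, so the first Sunday is November 7.
1 March 2033 is a Tuesday, so the first Saturday is March 5 and the fourth is March 26.
Daylight saving runs 7 November 2032 – 26 March 2033; 30 March 2033 is outside that window, so Norvik Canton is on standard time at UTC+10:15.
05:30 Norvik Canton − 10h15m = 19:15 UTC (rolling into the previous day, 29 March 2033).
1 February 2033 is a Tuesday, so Sundays fall on 6, 13, 20, 27; the last is February 27.
1 October 2033 is a Saturday, so Sundays fall on 2, 9, 16, 23, 30; the last is October 30.
At the standard offset (UTC−11:00), 19:15 UTC − 11h = 08:15 Etharn Canton standard time.
The standard-time date in Etharn Canton, 29 March 2033, lies within the daylight-saving period (27 February – 30 October), so Etharn Canton is on daylight time, UTC−10:00.
19:15 UTC − 10h = 09:15 Etharn Canton.

09:15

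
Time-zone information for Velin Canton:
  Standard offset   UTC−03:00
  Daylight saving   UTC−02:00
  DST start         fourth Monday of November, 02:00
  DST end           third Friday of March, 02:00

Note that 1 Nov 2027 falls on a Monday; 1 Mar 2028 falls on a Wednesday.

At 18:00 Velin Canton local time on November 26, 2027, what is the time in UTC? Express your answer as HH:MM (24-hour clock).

20:00

1 November 2027 is a Monday, so the first Monday is November 1 and the fourth is November 22.
1 March 2028 is a Wednesday, so the first Friday is March 3 and the third is March 17.
November 26, 2027 lies within the daylight-saving period (22 November 2027 – 17 March 2028), so Velin Canton is on daylight time, UTC−02:00.
18:00 local + 2h = 20:00 UTC.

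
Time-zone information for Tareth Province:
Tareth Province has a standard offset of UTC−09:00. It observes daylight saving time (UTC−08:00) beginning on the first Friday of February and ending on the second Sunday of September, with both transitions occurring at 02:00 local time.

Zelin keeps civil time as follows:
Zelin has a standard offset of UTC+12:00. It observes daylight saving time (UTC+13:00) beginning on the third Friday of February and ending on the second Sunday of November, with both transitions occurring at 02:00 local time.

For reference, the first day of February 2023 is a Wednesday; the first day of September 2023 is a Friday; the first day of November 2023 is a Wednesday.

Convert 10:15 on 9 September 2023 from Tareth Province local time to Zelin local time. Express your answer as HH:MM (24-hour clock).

1 February 2023 is a Wednesday, so the first Friday is February 3.
1 September 2023 is a Friday, so the first Sunday is September 3 and the second is September 10.
9 September 2023 falls between 3 February and 10 September, so daylight saving is in effect and Tareth Province is at UTC−08:00.
10:15 Tareth Province + 8h = 18:15 UTC.
1 February 2023 is a Wednesday, so the first Friday is February 3 and the third is February 17.
1 November 2023 is a Wednesday, so the first Sunday is November 5 and the second is November 12.
At the standard offset (UTC+12:00), 18:15 UTC + 12h = 06:15 Zelin standard time (rolling into the next day, 10 September 2023).
The standard-time date in Zelin, 10 September 2023, lies within the daylight-saving period (17 February – 12 November), so Zelin is on daylight time, UTC+13:00.
18:15 UTC + 13h = 07:15 Zelin (rolling into the next day, 10 September 2023).

07:15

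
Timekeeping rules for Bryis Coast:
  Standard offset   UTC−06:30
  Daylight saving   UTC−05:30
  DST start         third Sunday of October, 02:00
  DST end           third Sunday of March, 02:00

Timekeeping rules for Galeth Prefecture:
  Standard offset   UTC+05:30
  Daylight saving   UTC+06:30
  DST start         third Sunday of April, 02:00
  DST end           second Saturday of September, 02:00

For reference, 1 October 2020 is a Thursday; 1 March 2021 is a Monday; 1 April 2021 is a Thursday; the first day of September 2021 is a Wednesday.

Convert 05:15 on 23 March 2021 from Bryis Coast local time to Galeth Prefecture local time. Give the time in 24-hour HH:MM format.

1 October 2020 is a Thursday, so the first Sunday is October 4 and the third is October 18.
1 March 2021 is a Monday, so the first Sunday is March 7 and the third is March 21.
23 March 2021 is outside the daylight-saving period (18 October 2020 – 21 March 2021), so Bryis Coast is on standard time, UTC−06:30.
05:15 Bryis Coast + 6h30m = 11:45 UTC.
1 April 2021 is a Thursday, so the first Sunday is April 4 and the third is April 18.
1 September 2021 is a Wednesday, so the first Saturday is September 4 and the second is September 11.
At the standard offset (UTC+05:30), 11:45 UTC + 5h30m = 17:15 Galeth Prefecture standard time.
The standard-time date in Galeth Prefecture, 23 March 2021, is outside the daylight-saving period (18 April – 11 September), so Galeth Prefecture is on standard time, UTC+05:30.
11:45 UTC + 5h30m = 17:15 Galeth Prefecture.

17:15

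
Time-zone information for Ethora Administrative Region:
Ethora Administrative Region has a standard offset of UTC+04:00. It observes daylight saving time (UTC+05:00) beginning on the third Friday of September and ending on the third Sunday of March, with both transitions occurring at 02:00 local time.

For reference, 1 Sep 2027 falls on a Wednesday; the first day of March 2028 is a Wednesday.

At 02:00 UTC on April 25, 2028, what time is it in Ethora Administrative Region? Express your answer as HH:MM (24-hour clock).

06:00

1 September 2027 is a Wednesday, so the first Friday is September 3 and the third is September 17.
1 March 2028 is a Wednesday, so the first Sunday is March 5 and the third is March 19.
At the standard offset (UTC+04:00), 02:00 UTC + 4h = 06:00 Ethora Administrative Region standard time.
The standard-time date in Ethora Administrative Region, April 25, 2028, is outside the daylight-saving period (17 September 2027 – 19 March 2028), so Ethora Administrative Region is on standard time, UTC+04:00.
02:00 UTC + 4h = 06:00 local.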